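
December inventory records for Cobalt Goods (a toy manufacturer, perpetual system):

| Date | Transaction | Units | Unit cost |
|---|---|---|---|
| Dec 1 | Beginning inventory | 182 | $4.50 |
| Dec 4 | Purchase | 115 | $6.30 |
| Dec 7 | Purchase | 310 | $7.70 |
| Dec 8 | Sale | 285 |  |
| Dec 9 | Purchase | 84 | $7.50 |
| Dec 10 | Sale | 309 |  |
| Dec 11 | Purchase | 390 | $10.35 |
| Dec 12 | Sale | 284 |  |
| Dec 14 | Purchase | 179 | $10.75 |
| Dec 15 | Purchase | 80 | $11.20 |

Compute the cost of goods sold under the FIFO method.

Dec 8, 285 sold [FIFO — oldest first]: 182 @ $4.50 + 103 @ $6.30 = $1,467.90
Dec 10, 309 sold [FIFO — oldest first]: 12 @ $6.30 + 297 @ $7.70 = $2,362.50
Dec 12, 284 sold [FIFO — oldest first]: 13 @ $7.70 + 84 @ $7.50 + 187 @ $10.35 = $2,665.55
Total COGS = $1,467.90 + $2,362.50 + $2,665.55 = $6,495.95
Ending inventory: 203 @ $10.35 + 179 @ $10.75 + 80 @ $11.20 = $4,921.30

COGS = $6,495.95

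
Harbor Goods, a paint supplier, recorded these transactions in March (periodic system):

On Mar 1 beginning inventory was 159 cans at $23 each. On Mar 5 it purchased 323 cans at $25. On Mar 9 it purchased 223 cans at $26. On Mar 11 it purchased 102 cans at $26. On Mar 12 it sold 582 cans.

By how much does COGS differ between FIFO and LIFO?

$543

FIFO COGS: 159 @ $23 + 323 @ $25 + 100 @ $26 = $14,332
LIFO COGS: 102 @ $26 + 223 @ $26 + 257 @ $25 = $14,875
Difference = |$14,332 − $14,875| = $543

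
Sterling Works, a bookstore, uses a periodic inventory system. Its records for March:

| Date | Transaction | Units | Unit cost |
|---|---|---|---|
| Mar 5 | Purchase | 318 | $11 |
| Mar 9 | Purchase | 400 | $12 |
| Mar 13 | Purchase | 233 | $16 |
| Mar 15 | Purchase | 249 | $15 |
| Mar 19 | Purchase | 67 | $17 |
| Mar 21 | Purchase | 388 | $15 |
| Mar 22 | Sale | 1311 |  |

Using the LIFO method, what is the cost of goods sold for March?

COGS = $18,910

Mar 22, 1311 sold [LIFO — newest first]: 388 @ $15 + 67 @ $17 + 249 @ $15 + 233 @ $16 + 374 @ $12 = $18,910
Ending inventory: 318 @ $11 + 26 @ $12 = $3,810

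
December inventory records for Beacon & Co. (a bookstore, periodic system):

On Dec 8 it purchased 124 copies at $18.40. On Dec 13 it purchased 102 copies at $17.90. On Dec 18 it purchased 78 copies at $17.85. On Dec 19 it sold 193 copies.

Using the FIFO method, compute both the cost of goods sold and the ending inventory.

COGS = $3,516.70; ending inventory = $1,983.00

Dec 19, 193 sold [FIFO — oldest first]: 124 @ $18.40 + 69 @ $17.90 = $3,516.70
Ending inventory: 33 @ $17.90 + 78 @ $17.85 = $1,983.00
Check: goods available $5,499.70 = COGS $3,516.70 + ending $1,983.00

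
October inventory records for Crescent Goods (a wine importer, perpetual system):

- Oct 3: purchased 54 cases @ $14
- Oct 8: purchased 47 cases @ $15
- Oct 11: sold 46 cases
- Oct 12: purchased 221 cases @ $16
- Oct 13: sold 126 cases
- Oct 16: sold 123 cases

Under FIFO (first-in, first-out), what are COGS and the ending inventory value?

COGS = $4,565; ending inventory = $432

Oct 11, 46 sold [FIFO — oldest first]: 46 @ $14 = $644
Oct 13, 126 sold [FIFO — oldest first]: 8 @ $14 + 47 @ $15 + 71 @ $16 = $1,953
Oct 16, 123 sold [FIFO — oldest first]: 123 @ $16 = $1,968
Total COGS = $644 + $1,953 + $1,968 = $4,565
Ending inventory: 27 @ $16 = $432
Check: goods available $4,997 = COGS $4,565 + ending $432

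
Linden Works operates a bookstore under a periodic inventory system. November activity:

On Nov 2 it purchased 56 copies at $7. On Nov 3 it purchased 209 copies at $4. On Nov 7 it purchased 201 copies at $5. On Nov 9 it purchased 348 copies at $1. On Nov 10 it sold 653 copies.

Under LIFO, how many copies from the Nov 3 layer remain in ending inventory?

Nov 10, 653 sold [LIFO — newest first]: 348 @ $1 + 201 @ $5 + 104 @ $4 = $1,769
Ending inventory: 56 @ $7 + 105 @ $4 = $812
Check: goods available $2,581 = COGS $1,769 + ending $812

105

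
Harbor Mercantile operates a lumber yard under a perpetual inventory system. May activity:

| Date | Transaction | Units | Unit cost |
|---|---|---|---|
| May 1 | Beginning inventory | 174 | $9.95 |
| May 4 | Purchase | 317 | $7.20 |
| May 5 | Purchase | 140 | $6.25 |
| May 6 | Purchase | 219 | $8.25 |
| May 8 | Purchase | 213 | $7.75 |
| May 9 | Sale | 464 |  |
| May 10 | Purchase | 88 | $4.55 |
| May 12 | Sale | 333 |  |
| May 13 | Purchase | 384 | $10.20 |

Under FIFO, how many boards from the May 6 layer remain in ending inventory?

May 9, 464 sold [FIFO — oldest first]: 174 @ $9.95 + 290 @ $7.20 = $3,819.30
May 12, 333 sold [FIFO — oldest first]: 27 @ $7.20 + 140 @ $6.25 + 166 @ $8.25 = $2,438.90
Total COGS = $3,819.30 + $2,438.90 = $6,258.20
Ending inventory: 53 @ $8.25 + 213 @ $7.75 + 88 @ $4.55 + 384 @ $10.20 = $6,405.20
Check: goods available $12,663.40 = COGS $6,258.20 + ending $6,405.20

53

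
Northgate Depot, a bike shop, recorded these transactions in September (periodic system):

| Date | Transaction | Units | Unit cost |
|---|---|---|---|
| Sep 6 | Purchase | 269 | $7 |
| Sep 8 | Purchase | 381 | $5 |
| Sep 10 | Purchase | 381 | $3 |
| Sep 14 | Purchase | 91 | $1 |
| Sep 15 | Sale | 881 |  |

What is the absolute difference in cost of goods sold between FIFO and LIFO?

FIFO COGS: 269 @ $7 + 381 @ $5 + 231 @ $3 = $4,481
LIFO COGS: 91 @ $1 + 381 @ $3 + 381 @ $5 + 28 @ $7 = $3,335
Difference = |$4,481 − $3,335| = $1,146

$1,146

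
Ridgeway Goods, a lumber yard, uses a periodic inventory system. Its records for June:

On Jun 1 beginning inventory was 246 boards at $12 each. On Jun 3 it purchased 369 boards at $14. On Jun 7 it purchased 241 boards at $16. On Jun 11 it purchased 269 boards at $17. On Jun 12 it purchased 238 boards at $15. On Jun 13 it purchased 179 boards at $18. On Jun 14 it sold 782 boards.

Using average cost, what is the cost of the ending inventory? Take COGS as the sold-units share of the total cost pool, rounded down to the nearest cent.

Ending inventory = $11,503.01

Jun 14, sell 782: 782/1542 × $23,339.00 → $11,835.99
Ending inventory (cost pool remaining) = $11,503.01
Check: goods available $23,339.00 = COGS $11,835.99 + ending $11,503.01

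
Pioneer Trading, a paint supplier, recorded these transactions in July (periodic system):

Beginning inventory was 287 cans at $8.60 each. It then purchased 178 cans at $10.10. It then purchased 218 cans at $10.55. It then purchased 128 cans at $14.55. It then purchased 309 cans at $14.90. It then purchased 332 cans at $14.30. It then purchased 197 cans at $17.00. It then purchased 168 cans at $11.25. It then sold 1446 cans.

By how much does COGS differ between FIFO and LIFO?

FIFO COGS: 287 @ $8.60 + 178 @ $10.10 + 218 @ $10.55 + 128 @ $14.55 + 309 @ $14.90 + 326 @ $14.30 = $17,694.20
LIFO COGS: 168 @ $11.25 + 197 @ $17.00 + 332 @ $14.30 + 309 @ $14.90 + 128 @ $14.55 + 218 @ $10.55 + 94 @ $10.10 = $19,702.40
Difference = |$17,694.20 − $19,702.40| = $2,008.20

$2,008.20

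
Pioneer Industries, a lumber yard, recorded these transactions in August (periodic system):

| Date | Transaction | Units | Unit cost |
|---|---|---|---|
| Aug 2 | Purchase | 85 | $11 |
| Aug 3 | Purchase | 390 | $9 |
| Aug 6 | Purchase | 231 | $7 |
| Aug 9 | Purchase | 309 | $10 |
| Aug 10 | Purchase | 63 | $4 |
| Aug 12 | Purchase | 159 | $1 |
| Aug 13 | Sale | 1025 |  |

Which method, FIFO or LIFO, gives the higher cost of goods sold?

FIFO

FIFO COGS: 85 @ $11 + 390 @ $9 + 231 @ $7 + 309 @ $10 + 10 @ $4 = $9,192
LIFO COGS: 159 @ $1 + 63 @ $4 + 309 @ $10 + 231 @ $7 + 263 @ $9 = $7,485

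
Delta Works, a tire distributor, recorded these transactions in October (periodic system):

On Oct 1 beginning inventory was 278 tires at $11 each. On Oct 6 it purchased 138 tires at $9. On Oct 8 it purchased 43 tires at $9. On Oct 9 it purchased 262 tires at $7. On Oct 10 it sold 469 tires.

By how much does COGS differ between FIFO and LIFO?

$1,008

FIFO COGS: 278 @ $11 + 138 @ $9 + 43 @ $9 + 10 @ $7 = $4,757
LIFO COGS: 262 @ $7 + 43 @ $9 + 138 @ $9 + 26 @ $11 = $3,749
Difference = |$4,757 − $3,749| = $1,008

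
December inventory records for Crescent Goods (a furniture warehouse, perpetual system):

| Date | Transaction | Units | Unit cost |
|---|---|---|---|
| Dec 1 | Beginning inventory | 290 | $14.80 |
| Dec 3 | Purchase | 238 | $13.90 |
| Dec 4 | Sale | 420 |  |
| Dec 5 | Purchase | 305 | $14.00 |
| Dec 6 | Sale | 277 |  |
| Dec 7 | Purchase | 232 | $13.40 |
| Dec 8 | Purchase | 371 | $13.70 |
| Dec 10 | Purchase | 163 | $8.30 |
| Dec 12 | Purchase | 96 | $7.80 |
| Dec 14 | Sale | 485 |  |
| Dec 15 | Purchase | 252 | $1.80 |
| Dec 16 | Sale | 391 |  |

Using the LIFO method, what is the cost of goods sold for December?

COGS = $17,435.60

Dec 4, 420 sold [LIFO — newest first]: 238 @ $13.90 + 182 @ $14.80 = $6,001.80
Dec 6, 277 sold [LIFO — newest first]: 277 @ $14.00 = $3,878.00
Dec 14, 485 sold [LIFO — newest first]: 96 @ $7.80 + 163 @ $8.30 + 226 @ $13.70 = $5,197.90
Dec 16, 391 sold [LIFO — newest first]: 252 @ $1.80 + 139 @ $13.70 = $2,357.90
Total COGS = $6,001.80 + $3,878.00 + $5,197.90 + $2,357.90 = $17,435.60
Ending inventory: 108 @ $14.80 + 28 @ $14.00 + 232 @ $13.40 + 6 @ $13.70 = $5,181.40
Check: goods available $22,617.00 = COGS $17,435.60 + ending $5,181.40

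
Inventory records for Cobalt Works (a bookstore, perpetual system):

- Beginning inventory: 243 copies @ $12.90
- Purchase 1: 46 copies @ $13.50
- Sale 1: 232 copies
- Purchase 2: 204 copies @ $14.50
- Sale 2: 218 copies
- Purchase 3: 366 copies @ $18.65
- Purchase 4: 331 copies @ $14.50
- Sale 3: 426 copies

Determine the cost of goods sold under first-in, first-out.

Sale 1 (232) [FIFO — oldest first]: 232 @ $12.90 = $2,992.80
Sale 2 (218) [FIFO — oldest first]: 11 @ $12.90 + 46 @ $13.50 + 161 @ $14.50 = $3,097.40
Sale 3 (426) [FIFO — oldest first]: 43 @ $14.50 + 366 @ $18.65 + 17 @ $14.50 = $7,695.90
Total COGS = $2,992.80 + $3,097.40 + $7,695.90 = $13,786.10
Ending inventory: 314 @ $14.50 = $4,553.00

COGS = $13,786.10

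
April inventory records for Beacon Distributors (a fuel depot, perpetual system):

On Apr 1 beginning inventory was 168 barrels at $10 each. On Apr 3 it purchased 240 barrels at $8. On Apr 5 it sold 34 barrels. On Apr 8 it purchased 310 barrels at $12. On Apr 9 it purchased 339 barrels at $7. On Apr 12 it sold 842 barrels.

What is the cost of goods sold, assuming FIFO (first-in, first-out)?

Apr 5, 34 sold [FIFO — oldest first]: 34 @ $10 = $340
Apr 12, 842 sold [FIFO — oldest first]: 134 @ $10 + 240 @ $8 + 310 @ $12 + 158 @ $7 = $8,086
Total COGS = $340 + $8,086 = $8,426
Ending inventory: 181 @ $7 = $1,267

COGS = $8,426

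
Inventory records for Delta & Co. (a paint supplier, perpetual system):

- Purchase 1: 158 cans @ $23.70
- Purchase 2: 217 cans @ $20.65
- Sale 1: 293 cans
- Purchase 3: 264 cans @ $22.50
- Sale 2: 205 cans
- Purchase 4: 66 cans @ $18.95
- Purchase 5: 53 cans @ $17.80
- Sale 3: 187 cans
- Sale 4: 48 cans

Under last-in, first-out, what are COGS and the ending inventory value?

COGS = $15,767.25; ending inventory = $592.50

Sale 1 (293) [LIFO — newest first]: 217 @ $20.65 + 76 @ $23.70 = $6,282.25
Sale 2 (205) [LIFO — newest first]: 205 @ $22.50 = $4,612.50
Sale 3 (187) [LIFO — newest first]: 53 @ $17.80 + 66 @ $18.95 + 59 @ $22.50 + 9 @ $23.70 = $3,734.90
Sale 4 (48) [LIFO — newest first]: 48 @ $23.70 = $1,137.60
Total COGS = $6,282.25 + $4,612.50 + $3,734.90 + $1,137.60 = $15,767.25
Ending inventory: 25 @ $23.70 = $592.50
Check: goods available $16,359.75 = COGS $15,767.25 + ending $592.50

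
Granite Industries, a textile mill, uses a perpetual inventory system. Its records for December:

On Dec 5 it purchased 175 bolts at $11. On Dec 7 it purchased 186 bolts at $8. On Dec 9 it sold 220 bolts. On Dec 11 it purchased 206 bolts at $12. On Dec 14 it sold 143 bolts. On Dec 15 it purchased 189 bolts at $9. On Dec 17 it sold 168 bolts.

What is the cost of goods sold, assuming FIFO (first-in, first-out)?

Dec 9, 220 sold [FIFO — oldest first]: 175 @ $11 + 45 @ $8 = $2,285
Dec 14, 143 sold [FIFO — oldest first]: 141 @ $8 + 2 @ $12 = $1,152
Dec 17, 168 sold [FIFO — oldest first]: 168 @ $12 = $2,016
Total COGS = $2,285 + $1,152 + $2,016 = $5,453
Ending inventory: 36 @ $12 + 189 @ $9 = $2,133

COGS = $5,453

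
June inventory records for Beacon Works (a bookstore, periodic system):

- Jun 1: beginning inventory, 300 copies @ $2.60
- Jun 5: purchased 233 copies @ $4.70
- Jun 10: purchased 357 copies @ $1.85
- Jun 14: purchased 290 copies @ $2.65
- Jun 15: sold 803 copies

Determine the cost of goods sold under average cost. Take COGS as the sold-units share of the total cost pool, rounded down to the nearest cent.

COGS = $2,248.43

Jun 15, sell 803: 803/1180 × $3,304.05 → $2,248.43
Ending inventory (cost pool remaining) = $1,055.62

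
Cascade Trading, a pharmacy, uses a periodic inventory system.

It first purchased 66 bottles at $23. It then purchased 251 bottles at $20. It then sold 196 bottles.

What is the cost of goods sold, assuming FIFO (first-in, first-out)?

COGS = $4,118

Sale 1 (196) [FIFO — oldest first]: 66 @ $23 + 130 @ $20 = $4,118
Ending inventory: 121 @ $20 = $2,420
Check: goods available $6,538 = COGS $4,118 + ending $2,420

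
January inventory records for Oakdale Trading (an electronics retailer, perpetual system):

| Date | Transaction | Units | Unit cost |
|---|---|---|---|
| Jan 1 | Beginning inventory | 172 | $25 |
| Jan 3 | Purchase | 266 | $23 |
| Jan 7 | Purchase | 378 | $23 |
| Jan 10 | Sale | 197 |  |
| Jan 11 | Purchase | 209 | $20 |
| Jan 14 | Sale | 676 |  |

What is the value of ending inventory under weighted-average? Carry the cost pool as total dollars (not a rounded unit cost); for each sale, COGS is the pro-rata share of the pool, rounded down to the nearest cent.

Ending inventory = $3,428.81

After Jan 1: 172 on hand, pool $4,300.00 (≈ $25.0000 each)
After Jan 3: 438 on hand, pool $10,418.00 (≈ $23.7854 each)
After Jan 7: 816 on hand, pool $19,112.00 (≈ $23.4216 each)
Jan 10, sell 197: 197/816 × $19,112.00 → $4,614.04
After Jan 11: 828 on hand, pool $18,677.96 (≈ $22.5579 each)
Jan 14, sell 676: 676/828 × $18,677.96 → $15,249.15
Total COGS = $4,614.04 + $15,249.15 = $19,863.19
Ending inventory (cost pool remaining) = $3,428.81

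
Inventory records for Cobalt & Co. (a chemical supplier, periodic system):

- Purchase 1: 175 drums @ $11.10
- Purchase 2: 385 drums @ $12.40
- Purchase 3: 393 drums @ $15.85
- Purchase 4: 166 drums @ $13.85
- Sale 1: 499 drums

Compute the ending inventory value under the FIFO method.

Ending inventory = $9,284.55

Sale 1 (499) [FIFO — oldest first]: 175 @ $11.10 + 324 @ $12.40 = $5,960.10
Ending inventory: 61 @ $12.40 + 393 @ $15.85 + 166 @ $13.85 = $9,284.55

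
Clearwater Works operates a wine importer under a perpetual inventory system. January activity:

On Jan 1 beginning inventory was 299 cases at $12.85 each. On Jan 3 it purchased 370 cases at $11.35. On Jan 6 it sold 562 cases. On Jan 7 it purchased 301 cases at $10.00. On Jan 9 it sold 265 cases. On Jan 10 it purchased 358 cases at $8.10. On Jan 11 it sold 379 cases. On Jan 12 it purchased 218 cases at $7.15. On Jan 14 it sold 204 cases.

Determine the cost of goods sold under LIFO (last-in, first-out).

COGS = $13,885.10

Jan 6, 562 sold [LIFO — newest first]: 370 @ $11.35 + 192 @ $12.85 = $6,666.70
Jan 9, 265 sold [LIFO — newest first]: 265 @ $10.00 = $2,650.00
Jan 11, 379 sold [LIFO — newest first]: 358 @ $8.10 + 21 @ $10.00 = $3,109.80
Jan 14, 204 sold [LIFO — newest first]: 204 @ $7.15 = $1,458.60
Total COGS = $6,666.70 + $2,650.00 + $3,109.80 + $1,458.60 = $13,885.10
Ending inventory: 107 @ $12.85 + 15 @ $10.00 + 14 @ $7.15 = $1,625.05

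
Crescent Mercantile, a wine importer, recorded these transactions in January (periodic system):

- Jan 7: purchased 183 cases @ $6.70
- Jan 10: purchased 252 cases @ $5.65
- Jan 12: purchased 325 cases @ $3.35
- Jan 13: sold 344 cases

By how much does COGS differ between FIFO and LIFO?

FIFO COGS: 183 @ $6.70 + 161 @ $5.65 = $2,135.75
LIFO COGS: 325 @ $3.35 + 19 @ $5.65 = $1,196.10
Difference = |$2,135.75 − $1,196.10| = $939.65

$939.65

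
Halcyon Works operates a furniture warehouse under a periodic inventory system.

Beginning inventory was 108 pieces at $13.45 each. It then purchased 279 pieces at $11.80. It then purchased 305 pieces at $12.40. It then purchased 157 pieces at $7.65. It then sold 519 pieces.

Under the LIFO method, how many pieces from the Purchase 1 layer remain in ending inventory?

Sale 1 (519) [LIFO — newest first]: 157 @ $7.65 + 305 @ $12.40 + 57 @ $11.80 = $5,655.65
Ending inventory: 108 @ $13.45 + 222 @ $11.80 = $4,072.20

222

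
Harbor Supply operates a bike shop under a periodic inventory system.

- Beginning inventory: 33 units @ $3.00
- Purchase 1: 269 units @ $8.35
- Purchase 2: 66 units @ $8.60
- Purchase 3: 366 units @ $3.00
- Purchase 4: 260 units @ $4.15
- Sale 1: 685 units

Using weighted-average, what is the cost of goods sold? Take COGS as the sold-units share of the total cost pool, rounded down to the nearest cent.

COGS = $3,507.52

Sale 1, sell 685: 685/994 × $5,089.75 → $3,507.52
Ending inventory (cost pool remaining) = $1,582.23
Check: goods available $5,089.75 = COGS $3,507.52 + ending $1,582.23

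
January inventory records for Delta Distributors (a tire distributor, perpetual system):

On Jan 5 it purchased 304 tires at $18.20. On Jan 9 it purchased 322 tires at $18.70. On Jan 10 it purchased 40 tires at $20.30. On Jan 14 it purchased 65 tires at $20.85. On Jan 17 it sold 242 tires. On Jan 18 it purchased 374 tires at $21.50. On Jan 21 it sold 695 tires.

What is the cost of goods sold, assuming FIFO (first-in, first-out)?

COGS = $18,150.45

Jan 17, 242 sold [FIFO — oldest first]: 242 @ $18.20 = $4,404.40
Jan 21, 695 sold [FIFO — oldest first]: 62 @ $18.20 + 322 @ $18.70 + 40 @ $20.30 + 65 @ $20.85 + 206 @ $21.50 = $13,746.05
Total COGS = $4,404.40 + $13,746.05 = $18,150.45
Ending inventory: 168 @ $21.50 = $3,612.00
Check: goods available $21,762.45 = COGS $18,150.45 + ending $3,612.00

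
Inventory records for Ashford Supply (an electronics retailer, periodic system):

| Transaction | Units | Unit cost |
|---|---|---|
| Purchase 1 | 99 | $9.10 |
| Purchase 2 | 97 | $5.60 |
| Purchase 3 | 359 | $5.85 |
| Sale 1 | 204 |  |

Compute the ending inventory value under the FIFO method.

Ending inventory = $2,053.35

Sale 1 (204) [FIFO — oldest first]: 99 @ $9.10 + 97 @ $5.60 + 8 @ $5.85 = $1,490.90
Ending inventory: 351 @ $5.85 = $2,053.35
Check: goods available $3,544.25 = COGS $1,490.90 + ending $2,053.35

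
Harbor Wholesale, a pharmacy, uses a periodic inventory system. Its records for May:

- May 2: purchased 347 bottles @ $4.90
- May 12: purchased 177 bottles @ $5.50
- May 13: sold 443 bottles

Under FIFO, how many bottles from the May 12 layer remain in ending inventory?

81

May 13, 443 sold [FIFO — oldest first]: 347 @ $4.90 + 96 @ $5.50 = $2,228.30
Ending inventory: 81 @ $5.50 = $445.50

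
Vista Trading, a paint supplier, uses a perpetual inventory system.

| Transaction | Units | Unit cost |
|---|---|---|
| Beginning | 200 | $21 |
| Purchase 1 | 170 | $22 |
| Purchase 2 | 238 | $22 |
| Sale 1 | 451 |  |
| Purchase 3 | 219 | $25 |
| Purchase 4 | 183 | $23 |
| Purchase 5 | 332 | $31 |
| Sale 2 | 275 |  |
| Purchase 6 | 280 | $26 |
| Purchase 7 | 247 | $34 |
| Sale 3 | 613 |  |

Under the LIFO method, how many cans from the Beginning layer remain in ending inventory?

Sale 1 (451) [LIFO — newest first]: 238 @ $22 + 170 @ $22 + 43 @ $21 = $9,879
Sale 2 (275) [LIFO — newest first]: 275 @ $31 = $8,525
Sale 3 (613) [LIFO — newest first]: 247 @ $34 + 280 @ $26 + 57 @ $31 + 29 @ $23 = $18,112
Total COGS = $9,879 + $8,525 + $18,112 = $36,516
Ending inventory: 157 @ $21 + 219 @ $25 + 154 @ $23 = $12,314

157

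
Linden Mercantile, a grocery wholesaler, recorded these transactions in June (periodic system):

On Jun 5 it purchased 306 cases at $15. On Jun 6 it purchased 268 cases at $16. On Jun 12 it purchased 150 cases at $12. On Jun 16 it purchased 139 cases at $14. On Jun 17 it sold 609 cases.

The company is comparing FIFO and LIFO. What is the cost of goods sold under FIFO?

COGS = $9,298

FIFO COGS: 306 @ $15 + 268 @ $16 + 35 @ $12 = $9,298
LIFO COGS: 139 @ $14 + 150 @ $12 + 268 @ $16 + 52 @ $15 = $8,814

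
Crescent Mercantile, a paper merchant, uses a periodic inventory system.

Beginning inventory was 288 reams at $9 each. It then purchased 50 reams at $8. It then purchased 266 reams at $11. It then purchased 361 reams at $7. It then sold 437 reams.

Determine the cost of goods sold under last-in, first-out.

COGS = $3,363

Sale 1 (437) [LIFO — newest first]: 361 @ $7 + 76 @ $11 = $3,363
Ending inventory: 288 @ $9 + 50 @ $8 + 190 @ $11 = $5,082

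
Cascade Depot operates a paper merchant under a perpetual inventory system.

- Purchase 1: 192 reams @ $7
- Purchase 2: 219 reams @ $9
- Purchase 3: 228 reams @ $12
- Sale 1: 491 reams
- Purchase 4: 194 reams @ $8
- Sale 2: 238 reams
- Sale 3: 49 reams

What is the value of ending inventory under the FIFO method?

Ending inventory = $440

Sale 1 (491) [FIFO — oldest first]: 192 @ $7 + 219 @ $9 + 80 @ $12 = $4,275
Sale 2 (238) [FIFO — oldest first]: 148 @ $12 + 90 @ $8 = $2,496
Sale 3 (49) [FIFO — oldest first]: 49 @ $8 = $392
Total COGS = $4,275 + $2,496 + $392 = $7,163
Ending inventory: 55 @ $8 = $440
Check: goods available $7,603 = COGS $7,163 + ending $440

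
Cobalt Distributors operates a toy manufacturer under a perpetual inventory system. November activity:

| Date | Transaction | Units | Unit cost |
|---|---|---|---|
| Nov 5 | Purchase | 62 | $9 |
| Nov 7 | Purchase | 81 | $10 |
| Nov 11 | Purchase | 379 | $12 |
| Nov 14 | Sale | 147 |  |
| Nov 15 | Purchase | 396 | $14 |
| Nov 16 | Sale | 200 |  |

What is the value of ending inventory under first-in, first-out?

Ending inventory = $7,644

Nov 14, 147 sold [FIFO — oldest first]: 62 @ $9 + 81 @ $10 + 4 @ $12 = $1,416
Nov 16, 200 sold [FIFO — oldest first]: 200 @ $12 = $2,400
Total COGS = $1,416 + $2,400 = $3,816
Ending inventory: 175 @ $12 + 396 @ $14 = $7,644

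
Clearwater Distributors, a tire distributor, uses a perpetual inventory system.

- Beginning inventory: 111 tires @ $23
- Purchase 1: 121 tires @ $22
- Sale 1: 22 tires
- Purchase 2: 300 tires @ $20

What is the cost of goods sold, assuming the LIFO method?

COGS = $484

Sale 1 (22) [LIFO — newest first]: 22 @ $22 = $484
Ending inventory: 111 @ $23 + 99 @ $22 + 300 @ $20 = $10,731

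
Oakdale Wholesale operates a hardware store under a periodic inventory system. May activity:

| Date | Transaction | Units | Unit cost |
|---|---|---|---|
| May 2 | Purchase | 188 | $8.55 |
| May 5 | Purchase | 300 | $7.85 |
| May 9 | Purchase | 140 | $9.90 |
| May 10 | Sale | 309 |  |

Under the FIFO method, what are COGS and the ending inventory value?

May 10, 309 sold [FIFO — oldest first]: 188 @ $8.55 + 121 @ $7.85 = $2,557.25
Ending inventory: 179 @ $7.85 + 140 @ $9.90 = $2,791.15
Check: goods available $5,348.40 = COGS $2,557.25 + ending $2,791.15

COGS = $2,557.25; ending inventory = $2,791.15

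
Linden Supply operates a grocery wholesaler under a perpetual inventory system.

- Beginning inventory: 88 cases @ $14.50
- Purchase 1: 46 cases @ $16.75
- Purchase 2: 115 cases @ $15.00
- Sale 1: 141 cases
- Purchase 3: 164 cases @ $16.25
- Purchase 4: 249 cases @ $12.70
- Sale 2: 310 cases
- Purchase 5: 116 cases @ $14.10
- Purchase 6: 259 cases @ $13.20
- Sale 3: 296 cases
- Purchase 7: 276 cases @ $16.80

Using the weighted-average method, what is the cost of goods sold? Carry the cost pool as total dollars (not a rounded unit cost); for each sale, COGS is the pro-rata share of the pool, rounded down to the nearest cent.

After Beginning: 88 on hand, pool $1,276.00 (≈ $14.5000 each)
After Purchase 1: 134 on hand, pool $2,046.50 (≈ $15.2724 each)
After Purchase 2: 249 on hand, pool $3,771.50 (≈ $15.1466 each)
Sale 1, sell 141: 141/249 × $3,771.50 → $2,135.66
After Purchase 3: 272 on hand, pool $4,300.84 (≈ $15.8119 each)
After Purchase 4: 521 on hand, pool $7,463.14 (≈ $14.3246 each)
Sale 2, sell 310: 310/521 × $7,463.14 → $4,440.63
After Purchase 5: 327 on hand, pool $4,658.11 (≈ $14.2450 each)
After Purchase 6: 586 on hand, pool $8,076.91 (≈ $13.7831 each)
Sale 3, sell 296: 296/586 × $8,076.91 → $4,079.80
After Purchase 7: 566 on hand, pool $8,633.91 (≈ $15.2543 each)
Total COGS = $2,135.66 + $4,440.63 + $4,079.80 = $10,656.09
Ending inventory (cost pool remaining) = $8,633.91

COGS = $10,656.09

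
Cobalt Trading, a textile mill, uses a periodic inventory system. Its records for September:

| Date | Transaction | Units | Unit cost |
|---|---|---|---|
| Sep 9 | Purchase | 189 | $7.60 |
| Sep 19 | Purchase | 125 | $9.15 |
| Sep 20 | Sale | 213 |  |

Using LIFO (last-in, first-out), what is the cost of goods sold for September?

COGS = $1,812.55

Sep 20, 213 sold [LIFO — newest first]: 125 @ $9.15 + 88 @ $7.60 = $1,812.55
Ending inventory: 101 @ $7.60 = $767.60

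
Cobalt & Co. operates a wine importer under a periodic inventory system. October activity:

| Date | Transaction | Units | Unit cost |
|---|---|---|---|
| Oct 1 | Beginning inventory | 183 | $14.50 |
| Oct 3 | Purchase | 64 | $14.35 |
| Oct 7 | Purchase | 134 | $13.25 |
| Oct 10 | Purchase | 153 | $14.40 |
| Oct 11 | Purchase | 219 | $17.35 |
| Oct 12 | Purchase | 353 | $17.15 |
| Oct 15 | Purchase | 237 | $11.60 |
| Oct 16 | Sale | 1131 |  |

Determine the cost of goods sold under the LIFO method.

COGS = $17,083.75

Oct 16, 1131 sold [LIFO — newest first]: 237 @ $11.60 + 353 @ $17.15 + 219 @ $17.35 + 153 @ $14.40 + 134 @ $13.25 + 35 @ $14.35 = $17,083.75
Ending inventory: 183 @ $14.50 + 29 @ $14.35 = $3,069.65
Check: goods available $20,153.40 = COGS $17,083.75 + ending $3,069.65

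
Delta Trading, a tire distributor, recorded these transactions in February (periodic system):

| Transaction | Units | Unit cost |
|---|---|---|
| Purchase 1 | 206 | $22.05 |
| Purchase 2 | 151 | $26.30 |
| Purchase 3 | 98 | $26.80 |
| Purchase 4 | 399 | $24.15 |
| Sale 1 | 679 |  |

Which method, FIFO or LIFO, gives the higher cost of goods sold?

FIFO COGS: 206 @ $22.05 + 151 @ $26.30 + 98 @ $26.80 + 224 @ $24.15 = $16,549.60
LIFO COGS: 399 @ $24.15 + 98 @ $26.80 + 151 @ $26.30 + 31 @ $22.05 = $16,917.10

LIFO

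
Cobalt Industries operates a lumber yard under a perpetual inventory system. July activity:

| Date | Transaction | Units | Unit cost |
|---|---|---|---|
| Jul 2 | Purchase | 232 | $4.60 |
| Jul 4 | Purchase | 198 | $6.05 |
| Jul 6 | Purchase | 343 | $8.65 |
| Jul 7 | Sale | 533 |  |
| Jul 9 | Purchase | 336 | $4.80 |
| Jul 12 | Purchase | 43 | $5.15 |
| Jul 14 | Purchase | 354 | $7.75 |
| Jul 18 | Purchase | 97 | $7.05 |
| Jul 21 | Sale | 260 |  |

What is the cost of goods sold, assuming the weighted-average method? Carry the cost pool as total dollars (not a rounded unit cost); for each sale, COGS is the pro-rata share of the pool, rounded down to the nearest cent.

After Jul 2: 232 on hand, pool $1,067.20 (≈ $4.6000 each)
After Jul 4: 430 on hand, pool $2,265.10 (≈ $5.2677 each)
After Jul 6: 773 on hand, pool $5,232.05 (≈ $6.7685 each)
Jul 7, sell 533: 533/773 × $5,232.05 → $3,607.61
After Jul 9: 576 on hand, pool $3,237.24 (≈ $5.6202 each)
After Jul 12: 619 on hand, pool $3,458.69 (≈ $5.5875 each)
After Jul 14: 973 on hand, pool $6,202.19 (≈ $6.3743 each)
After Jul 18: 1070 on hand, pool $6,886.04 (≈ $6.4356 each)
Jul 21, sell 260: 260/1070 × $6,886.04 → $1,673.24
Total COGS = $3,607.61 + $1,673.24 = $5,280.85
Ending inventory (cost pool remaining) = $5,212.80

COGS = $5,280.85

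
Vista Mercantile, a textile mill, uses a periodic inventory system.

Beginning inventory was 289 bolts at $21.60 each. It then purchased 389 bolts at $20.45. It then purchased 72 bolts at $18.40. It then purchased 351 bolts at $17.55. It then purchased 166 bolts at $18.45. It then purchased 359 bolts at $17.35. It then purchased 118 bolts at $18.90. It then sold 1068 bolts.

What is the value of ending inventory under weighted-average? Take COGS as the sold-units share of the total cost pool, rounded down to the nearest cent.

Sale 1, sell 1068: 1068/1744 × $33,203.85 → $20,333.55
Ending inventory (cost pool remaining) = $12,870.30

Ending inventory = $12,870.30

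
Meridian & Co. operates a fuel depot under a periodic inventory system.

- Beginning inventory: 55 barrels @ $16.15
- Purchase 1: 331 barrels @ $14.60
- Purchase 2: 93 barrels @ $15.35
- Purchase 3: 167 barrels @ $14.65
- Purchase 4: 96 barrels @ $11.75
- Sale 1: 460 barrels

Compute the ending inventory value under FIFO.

Sale 1 (460) [FIFO — oldest first]: 55 @ $16.15 + 331 @ $14.60 + 74 @ $15.35 = $6,856.75
Ending inventory: 19 @ $15.35 + 167 @ $14.65 + 96 @ $11.75 = $3,866.20

Ending inventory = $3,866.20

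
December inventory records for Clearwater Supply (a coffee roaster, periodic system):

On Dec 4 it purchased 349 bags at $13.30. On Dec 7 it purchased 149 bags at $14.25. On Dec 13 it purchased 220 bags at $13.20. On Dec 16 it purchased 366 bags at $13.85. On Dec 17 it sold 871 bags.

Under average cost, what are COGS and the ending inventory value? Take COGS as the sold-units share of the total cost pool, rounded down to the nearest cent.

COGS = $11,842.10; ending inventory = $2,895.95

Dec 17, sell 871: 871/1084 × $14,738.05 → $11,842.10
Ending inventory (cost pool remaining) = $2,895.95
Check: goods available $14,738.05 = COGS $11,842.10 + ending $2,895.95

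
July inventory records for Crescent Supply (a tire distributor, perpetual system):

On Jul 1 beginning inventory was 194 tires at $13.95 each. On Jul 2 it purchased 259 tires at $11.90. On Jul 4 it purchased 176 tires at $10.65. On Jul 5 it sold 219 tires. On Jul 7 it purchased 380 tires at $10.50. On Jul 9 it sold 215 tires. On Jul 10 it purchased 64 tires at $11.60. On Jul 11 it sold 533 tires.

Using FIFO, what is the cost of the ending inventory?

Jul 5, 219 sold [FIFO — oldest first]: 194 @ $13.95 + 25 @ $11.90 = $3,003.80
Jul 9, 215 sold [FIFO — oldest first]: 215 @ $11.90 = $2,558.50
Jul 11, 533 sold [FIFO — oldest first]: 19 @ $11.90 + 176 @ $10.65 + 338 @ $10.50 = $5,649.50
Total COGS = $3,003.80 + $2,558.50 + $5,649.50 = $11,211.80
Ending inventory: 42 @ $10.50 + 64 @ $11.60 = $1,183.40
Check: goods available $12,395.20 = COGS $11,211.80 + ending $1,183.40

Ending inventory = $1,183.40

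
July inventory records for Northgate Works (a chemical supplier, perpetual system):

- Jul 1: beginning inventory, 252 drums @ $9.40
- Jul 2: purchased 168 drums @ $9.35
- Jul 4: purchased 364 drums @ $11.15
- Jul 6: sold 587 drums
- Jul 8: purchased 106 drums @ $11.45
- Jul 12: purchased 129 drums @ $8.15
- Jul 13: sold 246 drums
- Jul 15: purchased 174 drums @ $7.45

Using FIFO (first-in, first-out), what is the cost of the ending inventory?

Ending inventory = $3,000.30

Jul 6, 587 sold [FIFO — oldest first]: 252 @ $9.40 + 168 @ $9.35 + 167 @ $11.15 = $5,801.65
Jul 13, 246 sold [FIFO — oldest first]: 197 @ $11.15 + 49 @ $11.45 = $2,757.60
Total COGS = $5,801.65 + $2,757.60 = $8,559.25
Ending inventory: 57 @ $11.45 + 129 @ $8.15 + 174 @ $7.45 = $3,000.30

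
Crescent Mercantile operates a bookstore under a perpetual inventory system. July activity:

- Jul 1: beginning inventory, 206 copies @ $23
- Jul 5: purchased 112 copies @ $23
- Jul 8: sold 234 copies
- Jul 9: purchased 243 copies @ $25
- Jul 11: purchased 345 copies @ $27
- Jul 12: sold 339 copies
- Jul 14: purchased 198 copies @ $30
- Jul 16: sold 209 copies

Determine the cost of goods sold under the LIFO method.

Jul 8, 234 sold [LIFO — newest first]: 112 @ $23 + 122 @ $23 = $5,382
Jul 12, 339 sold [LIFO — newest first]: 339 @ $27 = $9,153
Jul 16, 209 sold [LIFO — newest first]: 198 @ $30 + 6 @ $27 + 5 @ $25 = $6,227
Total COGS = $5,382 + $9,153 + $6,227 = $20,762
Ending inventory: 84 @ $23 + 238 @ $25 = $7,882

COGS = $20,762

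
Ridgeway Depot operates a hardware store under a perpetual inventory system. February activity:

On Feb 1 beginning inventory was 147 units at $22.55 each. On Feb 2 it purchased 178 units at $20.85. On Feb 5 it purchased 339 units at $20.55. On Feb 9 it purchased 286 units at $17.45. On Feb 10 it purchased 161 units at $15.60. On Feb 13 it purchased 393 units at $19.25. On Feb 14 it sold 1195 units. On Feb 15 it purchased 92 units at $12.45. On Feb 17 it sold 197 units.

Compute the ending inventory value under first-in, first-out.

Ending inventory = $3,301.40

Feb 14, 1195 sold [FIFO — oldest first]: 147 @ $22.55 + 178 @ $20.85 + 339 @ $20.55 + 286 @ $17.45 + 161 @ $15.60 + 84 @ $19.25 = $23,111.90
Feb 17, 197 sold [FIFO — oldest first]: 197 @ $19.25 = $3,792.25
Total COGS = $23,111.90 + $3,792.25 = $26,904.15
Ending inventory: 112 @ $19.25 + 92 @ $12.45 = $3,301.40
Check: goods available $30,205.55 = COGS $26,904.15 + ending $3,301.40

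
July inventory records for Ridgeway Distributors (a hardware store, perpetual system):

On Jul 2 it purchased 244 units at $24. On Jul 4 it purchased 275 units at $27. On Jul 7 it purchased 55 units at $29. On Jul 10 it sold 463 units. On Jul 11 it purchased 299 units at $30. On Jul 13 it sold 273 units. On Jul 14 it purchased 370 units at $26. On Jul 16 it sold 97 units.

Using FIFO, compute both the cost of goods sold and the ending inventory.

Jul 10, 463 sold [FIFO — oldest first]: 244 @ $24 + 219 @ $27 = $11,769
Jul 13, 273 sold [FIFO — oldest first]: 56 @ $27 + 55 @ $29 + 162 @ $30 = $7,967
Jul 16, 97 sold [FIFO — oldest first]: 97 @ $30 = $2,910
Total COGS = $11,769 + $7,967 + $2,910 = $22,646
Ending inventory: 40 @ $30 + 370 @ $26 = $10,820

COGS = $22,646; ending inventory = $10,820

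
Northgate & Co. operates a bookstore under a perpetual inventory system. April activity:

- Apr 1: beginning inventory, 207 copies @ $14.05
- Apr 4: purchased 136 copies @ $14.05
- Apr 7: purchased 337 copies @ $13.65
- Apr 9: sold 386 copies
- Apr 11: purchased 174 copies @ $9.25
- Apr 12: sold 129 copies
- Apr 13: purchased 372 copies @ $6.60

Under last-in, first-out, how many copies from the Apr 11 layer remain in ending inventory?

Apr 9, 386 sold [LIFO — newest first]: 337 @ $13.65 + 49 @ $14.05 = $5,288.50
Apr 12, 129 sold [LIFO — newest first]: 129 @ $9.25 = $1,193.25
Total COGS = $5,288.50 + $1,193.25 = $6,481.75
Ending inventory: 207 @ $14.05 + 87 @ $14.05 + 45 @ $9.25 + 372 @ $6.60 = $7,002.15

45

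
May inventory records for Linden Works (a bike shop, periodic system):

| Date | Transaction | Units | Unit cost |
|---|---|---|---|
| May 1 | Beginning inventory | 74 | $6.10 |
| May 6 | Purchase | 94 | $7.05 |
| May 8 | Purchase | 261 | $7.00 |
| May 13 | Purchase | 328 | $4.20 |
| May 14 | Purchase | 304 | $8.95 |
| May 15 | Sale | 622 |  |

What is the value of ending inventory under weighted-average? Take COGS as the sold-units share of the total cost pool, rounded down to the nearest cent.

Ending inventory = $2,912.67

May 15, sell 622: 622/1061 × $7,039.50 → $4,126.83
Ending inventory (cost pool remaining) = $2,912.67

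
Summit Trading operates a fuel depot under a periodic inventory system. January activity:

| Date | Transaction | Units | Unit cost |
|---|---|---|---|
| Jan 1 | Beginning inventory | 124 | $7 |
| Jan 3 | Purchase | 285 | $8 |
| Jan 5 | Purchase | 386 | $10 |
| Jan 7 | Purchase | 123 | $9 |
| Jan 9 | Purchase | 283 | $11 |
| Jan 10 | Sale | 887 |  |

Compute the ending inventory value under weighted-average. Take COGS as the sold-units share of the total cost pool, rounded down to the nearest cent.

Jan 10, sell 887: 887/1201 × $11,228.00 → $8,292.45
Ending inventory (cost pool remaining) = $2,935.55

Ending inventory = $2,935.55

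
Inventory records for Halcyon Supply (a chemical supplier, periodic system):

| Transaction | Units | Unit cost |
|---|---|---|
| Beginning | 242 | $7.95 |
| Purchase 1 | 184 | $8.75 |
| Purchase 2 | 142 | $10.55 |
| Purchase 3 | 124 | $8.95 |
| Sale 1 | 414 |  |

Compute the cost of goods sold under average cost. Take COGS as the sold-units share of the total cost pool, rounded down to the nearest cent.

Sale 1, sell 414: 414/692 × $6,141.80 → $3,674.42
Ending inventory (cost pool remaining) = $2,467.38

COGS = $3,674.42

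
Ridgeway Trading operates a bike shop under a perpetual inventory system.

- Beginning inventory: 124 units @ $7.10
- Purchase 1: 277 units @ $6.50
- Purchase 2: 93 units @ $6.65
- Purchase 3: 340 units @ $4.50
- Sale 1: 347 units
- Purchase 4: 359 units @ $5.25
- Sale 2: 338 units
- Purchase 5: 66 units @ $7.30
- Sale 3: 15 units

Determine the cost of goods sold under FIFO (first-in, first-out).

COGS = $4,226.35

Sale 1 (347) [FIFO — oldest first]: 124 @ $7.10 + 223 @ $6.50 = $2,329.90
Sale 2 (338) [FIFO — oldest first]: 54 @ $6.50 + 93 @ $6.65 + 191 @ $4.50 = $1,828.95
Sale 3 (15) [FIFO — oldest first]: 15 @ $4.50 = $67.50
Total COGS = $2,329.90 + $1,828.95 + $67.50 = $4,226.35
Ending inventory: 134 @ $4.50 + 359 @ $5.25 + 66 @ $7.30 = $2,969.55
Check: goods available $7,195.90 = COGS $4,226.35 + ending $2,969.55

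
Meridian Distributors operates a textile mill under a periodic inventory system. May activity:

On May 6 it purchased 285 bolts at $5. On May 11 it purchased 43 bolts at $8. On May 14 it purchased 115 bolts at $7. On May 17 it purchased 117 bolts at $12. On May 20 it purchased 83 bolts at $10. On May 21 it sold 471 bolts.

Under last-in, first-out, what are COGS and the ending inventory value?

May 21, 471 sold [LIFO — newest first]: 83 @ $10 + 117 @ $12 + 115 @ $7 + 43 @ $8 + 113 @ $5 = $3,948
Ending inventory: 172 @ $5 = $860

COGS = $3,948; ending inventory = $860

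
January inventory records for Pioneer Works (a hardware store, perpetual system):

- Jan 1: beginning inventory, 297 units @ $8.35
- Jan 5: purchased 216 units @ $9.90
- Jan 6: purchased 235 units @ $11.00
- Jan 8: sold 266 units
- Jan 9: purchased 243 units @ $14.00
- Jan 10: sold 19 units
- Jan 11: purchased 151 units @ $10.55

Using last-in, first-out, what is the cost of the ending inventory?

Jan 8, 266 sold [LIFO — newest first]: 235 @ $11.00 + 31 @ $9.90 = $2,891.90
Jan 10, 19 sold [LIFO — newest first]: 19 @ $14.00 = $266.00
Total COGS = $2,891.90 + $266.00 = $3,157.90
Ending inventory: 297 @ $8.35 + 185 @ $9.90 + 224 @ $14.00 + 151 @ $10.55 = $9,040.50

Ending inventory = $9,040.50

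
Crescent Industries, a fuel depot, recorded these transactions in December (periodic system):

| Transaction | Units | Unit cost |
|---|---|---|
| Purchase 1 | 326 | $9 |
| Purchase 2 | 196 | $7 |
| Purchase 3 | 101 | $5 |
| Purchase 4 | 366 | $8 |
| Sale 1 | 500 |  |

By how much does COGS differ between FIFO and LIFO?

$488

FIFO COGS: 326 @ $9 + 174 @ $7 = $4,152
LIFO COGS: 366 @ $8 + 101 @ $5 + 33 @ $7 = $3,664
Difference = |$4,152 − $3,664| = $488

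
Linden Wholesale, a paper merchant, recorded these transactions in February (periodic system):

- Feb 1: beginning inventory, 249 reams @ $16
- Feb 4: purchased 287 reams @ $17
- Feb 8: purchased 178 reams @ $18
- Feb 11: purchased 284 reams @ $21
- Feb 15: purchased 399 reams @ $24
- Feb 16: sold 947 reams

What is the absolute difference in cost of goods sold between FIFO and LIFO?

$3,246

FIFO COGS: 249 @ $16 + 287 @ $17 + 178 @ $18 + 233 @ $21 = $16,960
LIFO COGS: 399 @ $24 + 284 @ $21 + 178 @ $18 + 86 @ $17 = $20,206
Difference = |$16,960 − $20,206| = $3,246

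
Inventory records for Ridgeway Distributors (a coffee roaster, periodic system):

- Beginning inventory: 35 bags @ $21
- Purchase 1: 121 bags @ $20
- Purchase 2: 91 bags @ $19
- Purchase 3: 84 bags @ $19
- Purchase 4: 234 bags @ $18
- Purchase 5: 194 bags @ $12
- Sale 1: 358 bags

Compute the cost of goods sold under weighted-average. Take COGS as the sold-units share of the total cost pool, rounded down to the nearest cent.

Sale 1, sell 358: 358/759 × $13,020.00 → $6,141.18
Ending inventory (cost pool remaining) = $6,878.82
Check: goods available $13,020.00 = COGS $6,141.18 + ending $6,878.82

COGS = $6,141.18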